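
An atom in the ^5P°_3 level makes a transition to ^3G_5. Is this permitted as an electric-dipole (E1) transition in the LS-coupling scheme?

ΔL = 0, ±1 (not L=0↔0): L: 1 → 4, ΔL = +3 — fails.
ΔJ = 0, ±1 (not J=0↔0): J: 3 → 5, ΔJ = +2 — fails.
ΔS = 0: S: 2 → 1 — fails.
Parity must change: odd → even — passes.
Rule(s) violated: ΔS, ΔL, ΔJ.

forbidden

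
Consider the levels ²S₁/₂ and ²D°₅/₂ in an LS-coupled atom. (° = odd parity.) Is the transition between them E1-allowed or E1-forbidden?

forbidden

Initial level: S=1/2, L=0, J=1/2, parity even. Final level: S=1/2, L=2, J=5/2, parity odd.
ΔS = 0: S: 1/2 → 1/2 — ok.
Parity must change: even → odd — ok.
ΔJ = 0, ±1 (not J=0↔0): J: 1/2 → 5/2, ΔJ = +2 — fails.
ΔL = 0, ±1 (not L=0↔0): L: 0 → 2, ΔL = +2 — fails.
Rule(s) violated: ΔL, ΔJ.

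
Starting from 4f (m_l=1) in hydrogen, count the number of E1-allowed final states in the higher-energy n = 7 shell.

6

E1 requires Δl = ±1, so l_f ∈ {2, 4}; with 0 ≤ l_f ≤ n_f−1 = 6, the allowed l_f values are {2, 4}.
For l_f = 2: m_f ∈ {m_i−1, m_i, m_i+1} ∩ [−2, 2] = {0, 1, 2} → 3 states.
For l_f = 4: m_f ∈ {m_i−1, m_i, m_i+1} ∩ [−4, 4] = {0, 1, 2} → 3 states.
Total: 6.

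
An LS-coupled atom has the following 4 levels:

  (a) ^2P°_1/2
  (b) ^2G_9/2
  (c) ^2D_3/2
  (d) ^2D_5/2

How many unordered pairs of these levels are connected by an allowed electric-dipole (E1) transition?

1

(a)–(b): forbidden (ΔL, ΔJ).
(a)–(c): allowed.
(a)–(d): forbidden (ΔJ).
(b)–(c): forbidden (parity, ΔL, ΔJ).
(b)–(d): forbidden (parity, ΔL, ΔJ).
(c)–(d): forbidden (parity).
Allowed pairs: 1 of 6.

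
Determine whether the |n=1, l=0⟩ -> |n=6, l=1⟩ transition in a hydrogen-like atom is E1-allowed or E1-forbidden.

Δl = 1 − 0 = +1; the E1 rule Δl = ±1 is satisfied.
All E1 selection rules are satisfied.

allowed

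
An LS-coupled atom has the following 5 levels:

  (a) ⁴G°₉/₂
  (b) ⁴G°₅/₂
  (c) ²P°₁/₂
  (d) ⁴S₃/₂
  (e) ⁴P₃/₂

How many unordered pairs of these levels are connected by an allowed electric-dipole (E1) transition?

(a)–(b): forbidden (parity, ΔJ).
(a)–(c): forbidden (parity, ΔS, ΔL, ΔJ).
(a)–(d): forbidden (ΔL, ΔJ).
(a)–(e): forbidden (ΔL, ΔJ).
(b)–(c): forbidden (parity, ΔS, ΔL, ΔJ).
(b)–(d): forbidden (ΔL).
(b)–(e): forbidden (ΔL).
(c)–(d): forbidden (ΔS).
(c)–(e): forbidden (ΔS).
(d)–(e): forbidden (parity).
Allowed pairs: 0 of 10.

0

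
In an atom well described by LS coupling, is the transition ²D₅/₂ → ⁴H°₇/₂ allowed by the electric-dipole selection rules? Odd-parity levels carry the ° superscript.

Reading off the term symbols: S 1/2→3/2, L 2→5, J 5/2→7/2, parity even→odd.
ΔL = 0, ±1 (not L=0↔0): L: 2 → 5, ΔL = +3 — ✗.
Parity must change: even → odd — ✓.
ΔJ = 0, ±1 (not J=0↔0): J: 5/2 → 7/2, ΔJ = +1 — ✓.
ΔS = 0: S: 1/2 → 3/2 — ✗.
Rule(s) violated: ΔS, ΔL.

forbidden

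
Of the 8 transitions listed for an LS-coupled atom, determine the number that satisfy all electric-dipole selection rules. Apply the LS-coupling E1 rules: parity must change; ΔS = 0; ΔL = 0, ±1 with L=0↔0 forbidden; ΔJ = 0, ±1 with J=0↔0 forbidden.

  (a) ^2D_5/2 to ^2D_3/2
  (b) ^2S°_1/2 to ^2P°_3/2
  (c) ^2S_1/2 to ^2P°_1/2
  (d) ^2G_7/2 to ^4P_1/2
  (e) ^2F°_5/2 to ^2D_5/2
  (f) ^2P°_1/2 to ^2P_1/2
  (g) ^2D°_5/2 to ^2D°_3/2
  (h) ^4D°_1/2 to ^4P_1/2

(a) forbidden (parity fails)
(b) forbidden (parity fails)
(c) allowed
(d) forbidden (parity, ΔS, ΔL, ΔJ fail)
(e) allowed
(f) allowed
(g) forbidden (parity fails)
(h) allowed
Total allowed: 4 of 8.

4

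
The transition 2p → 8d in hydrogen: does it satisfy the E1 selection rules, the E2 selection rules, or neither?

E1

Δl = 2 − 1 = +1; l_i + l_f = 3.
E1 (Δl = ±1): satisfied.
E2 (Δl = 0,±2, l_i+l_f ≥ 2): not satisfied.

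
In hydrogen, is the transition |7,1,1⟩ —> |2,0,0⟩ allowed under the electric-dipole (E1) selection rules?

allowed

Δl = 0 − 1 = -1; the E1 rule Δl = ±1 is ✓.
m_l: 1 → 0 (Δm_l = -1). |Δm_l| ≤ 1 ✓.
All E1 selection rules are satisfied.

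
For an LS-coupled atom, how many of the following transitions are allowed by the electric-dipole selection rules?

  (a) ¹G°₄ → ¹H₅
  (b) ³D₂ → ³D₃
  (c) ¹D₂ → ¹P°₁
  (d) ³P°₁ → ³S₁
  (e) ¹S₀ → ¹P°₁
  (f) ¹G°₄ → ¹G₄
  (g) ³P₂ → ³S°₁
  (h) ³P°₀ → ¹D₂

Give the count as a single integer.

(a) allowed
(b) forbidden (parity fails)
(c) allowed
(d) allowed
(e) allowed
(f) allowed
(g) allowed
(h) forbidden (ΔS, ΔJ fail)
Total allowed: 6 of 8.

6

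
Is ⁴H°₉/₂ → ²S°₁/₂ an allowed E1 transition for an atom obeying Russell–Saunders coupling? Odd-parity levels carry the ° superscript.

forbidden

ΔL = 0, ±1 (not L=0↔0): L: 5 → 0, ΔL = -5 — violated.
ΔJ = 0, ±1 (not J=0↔0): J: 9/2 → 1/2, ΔJ = -4 — violated.
ΔS = 0: S: 3/2 → 1/2 — violated.
Parity must change: odd → odd — violated.
Rule(s) violated: parity, ΔS, ΔL, ΔJ.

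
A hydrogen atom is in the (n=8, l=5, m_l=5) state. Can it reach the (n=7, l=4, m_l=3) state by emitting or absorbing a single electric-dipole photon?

forbidden

Δl = 4 − 5 = -1; the E1 rule Δl = ±1 is passes.
m_l: 5 → 3 (Δm_l = -2). |Δm_l| ≤ 1 fails.
The transition is electric-dipole forbidden.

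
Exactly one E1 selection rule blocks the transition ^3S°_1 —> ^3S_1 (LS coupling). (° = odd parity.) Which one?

Parity must change: odd → even — satisfied.
ΔJ = 0, ±1 (not J=0↔0): J: 1 → 1, ΔJ = +0 — satisfied.
ΔS = 0: S: 1 → 1 — satisfied.
ΔL = 0, ±1 (not L=0↔0): L: 0 → 0, ΔL = +0 — violated.

the L=0 ↔ L=0 exclusion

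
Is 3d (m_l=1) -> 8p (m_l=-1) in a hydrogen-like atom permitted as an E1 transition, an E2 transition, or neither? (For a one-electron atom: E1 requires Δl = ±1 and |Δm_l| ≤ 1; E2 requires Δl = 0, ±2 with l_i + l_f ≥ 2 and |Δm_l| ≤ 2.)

Δl = 1 − 2 = -1; l_i + l_f = 3.
Δm_l = -2.
E1 (Δl = ±1, |Δm_l| ≤ 1): not satisfied.
E2 (Δl = 0,±2, l_i+l_f ≥ 2, |Δm_l| ≤ 2): not satisfied.

neither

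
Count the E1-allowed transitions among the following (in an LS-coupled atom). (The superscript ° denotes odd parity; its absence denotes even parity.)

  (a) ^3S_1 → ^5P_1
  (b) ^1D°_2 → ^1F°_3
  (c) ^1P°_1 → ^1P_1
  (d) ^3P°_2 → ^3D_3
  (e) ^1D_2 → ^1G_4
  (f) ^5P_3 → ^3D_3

(a) forbidden (parity, ΔS fail)
(b) forbidden (parity fails)
(c) allowed
(d) allowed
(e) forbidden (parity, ΔL, ΔJ fail)
(f) forbidden (parity, ΔS fail)
Total allowed: 2 of 6.

2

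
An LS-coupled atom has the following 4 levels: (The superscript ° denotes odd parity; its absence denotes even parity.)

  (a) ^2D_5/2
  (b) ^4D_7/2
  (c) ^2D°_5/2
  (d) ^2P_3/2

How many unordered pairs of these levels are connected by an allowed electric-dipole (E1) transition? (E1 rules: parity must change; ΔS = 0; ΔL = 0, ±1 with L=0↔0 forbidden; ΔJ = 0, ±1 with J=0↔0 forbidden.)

2

(a)–(b): forbidden (parity, ΔS).
(a)–(c): allowed.
(a)–(d): forbidden (parity).
(b)–(c): forbidden (ΔS).
(b)–(d): forbidden (parity, ΔS, ΔJ).
(c)–(d): allowed.
Allowed pairs: 2 of 6.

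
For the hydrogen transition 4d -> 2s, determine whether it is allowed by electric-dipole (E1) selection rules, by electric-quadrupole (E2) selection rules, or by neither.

Δl = 0 − 2 = -2; l_i + l_f = 2.
E1 (Δl = ±1): not satisfied.
E2 (Δl = 0,±2, l_i+l_f ≥ 2): satisfied.

E2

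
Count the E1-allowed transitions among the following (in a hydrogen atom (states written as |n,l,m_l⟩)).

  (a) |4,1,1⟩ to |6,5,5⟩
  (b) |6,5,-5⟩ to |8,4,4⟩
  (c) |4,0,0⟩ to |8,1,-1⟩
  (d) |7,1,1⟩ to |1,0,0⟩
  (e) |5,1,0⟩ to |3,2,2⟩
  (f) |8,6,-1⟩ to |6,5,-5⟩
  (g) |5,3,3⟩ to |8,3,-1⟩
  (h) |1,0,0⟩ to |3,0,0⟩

2

(a) forbidden — Δl = +4 (E1 requires Δl = ±1); Δm_l = +4 (E1 requires Δm_l = 0, ±1)
(b) forbidden — Δm_l = +9 (E1 requires Δm_l = 0, ±1)
(c) allowed
(d) allowed
(e) forbidden — Δm_l = +2 (E1 requires Δm_l = 0, ±1)
(f) forbidden — Δm_l = -4 (E1 requires Δm_l = 0, ±1)
(g) forbidden — Δl = +0 (E1 requires Δl = ±1); Δm_l = -4 (E1 requires Δm_l = 0, ±1)
(h) forbidden — Δl = +0 (E1 requires Δl = ±1)
Total allowed: 2 of 8.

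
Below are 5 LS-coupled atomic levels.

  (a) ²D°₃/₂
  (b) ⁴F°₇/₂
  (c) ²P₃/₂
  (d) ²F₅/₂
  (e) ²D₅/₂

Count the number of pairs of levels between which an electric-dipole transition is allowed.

3

(a)–(b): forbidden (parity, ΔS, ΔJ).
(a)–(c): allowed.
(a)–(d): allowed.
(a)–(e): allowed.
(b)–(c): forbidden (ΔS, ΔL, ΔJ).
(b)–(d): forbidden (ΔS).
(b)–(e): forbidden (ΔS).
(c)–(d): forbidden (parity, ΔL).
(c)–(e): forbidden (parity).
(d)–(e): forbidden (parity).
Allowed pairs: 3 of 10.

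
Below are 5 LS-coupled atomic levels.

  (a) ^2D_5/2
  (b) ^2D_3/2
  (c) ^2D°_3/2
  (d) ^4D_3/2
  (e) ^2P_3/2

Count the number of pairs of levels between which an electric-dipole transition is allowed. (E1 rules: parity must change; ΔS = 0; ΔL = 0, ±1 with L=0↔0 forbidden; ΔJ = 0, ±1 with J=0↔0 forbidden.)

3

(a)–(b): forbidden (parity).
(a)–(c): allowed.
(a)–(d): forbidden (parity, ΔS).
(a)–(e): forbidden (parity).
(b)–(c): allowed.
(b)–(d): forbidden (parity, ΔS).
(b)–(e): forbidden (parity).
(c)–(d): forbidden (ΔS).
(c)–(e): allowed.
(d)–(e): forbidden (parity, ΔS).
Allowed pairs: 3 of 10.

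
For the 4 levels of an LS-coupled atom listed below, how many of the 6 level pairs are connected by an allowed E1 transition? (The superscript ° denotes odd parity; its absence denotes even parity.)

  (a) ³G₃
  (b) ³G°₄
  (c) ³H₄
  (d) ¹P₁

(a)–(b): allowed.
(a)–(c): forbidden (parity).
(a)–(d): forbidden (parity, ΔS, ΔL, ΔJ).
(b)–(c): allowed.
(b)–(d): forbidden (ΔS, ΔL, ΔJ).
(c)–(d): forbidden (parity, ΔS, ΔL, ΔJ).
Allowed pairs: 2 of 6.

2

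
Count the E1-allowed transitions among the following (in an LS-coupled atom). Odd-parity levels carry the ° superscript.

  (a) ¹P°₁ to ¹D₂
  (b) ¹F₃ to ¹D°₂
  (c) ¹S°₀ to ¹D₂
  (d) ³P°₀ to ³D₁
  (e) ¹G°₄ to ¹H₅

4

(a) allowed
(b) allowed
(c) forbidden (ΔL, ΔJ fail)
(d) allowed
(e) allowed
Total allowed: 4 of 5.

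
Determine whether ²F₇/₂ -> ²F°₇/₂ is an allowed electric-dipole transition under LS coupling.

allowed

Parity must change: even → odd — satisfied.
ΔS = 0: S: 1/2 → 1/2 — satisfied.
ΔL = 0, ±1 (not L=0↔0): L: 3 → 3, ΔL = +0 — satisfied.
ΔJ = 0, ±1 (not J=0↔0): J: 7/2 → 7/2, ΔJ = +0 — satisfied.
All four E1 rules are satisfied.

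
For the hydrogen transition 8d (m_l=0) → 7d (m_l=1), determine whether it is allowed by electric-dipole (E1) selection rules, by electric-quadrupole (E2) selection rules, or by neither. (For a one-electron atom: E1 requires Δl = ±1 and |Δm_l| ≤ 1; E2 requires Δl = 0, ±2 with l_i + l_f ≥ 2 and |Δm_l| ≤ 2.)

Δl = 2 − 2 = +0; l_i + l_f = 4.
Δm_l = +1.
E1 (Δl = ±1, |Δm_l| ≤ 1): not satisfied.
E2 (Δl = 0,±2, l_i+l_f ≥ 2, |Δm_l| ≤ 2): satisfied.

E2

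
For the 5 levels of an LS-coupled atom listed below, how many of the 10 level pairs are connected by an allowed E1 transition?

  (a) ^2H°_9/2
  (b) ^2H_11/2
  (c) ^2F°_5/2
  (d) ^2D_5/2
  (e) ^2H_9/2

(a)–(b): allowed.
(a)–(c): forbidden (parity, ΔL, ΔJ).
(a)–(d): forbidden (ΔL, ΔJ).
(a)–(e): allowed.
(b)–(c): forbidden (ΔL, ΔJ).
(b)–(d): forbidden (parity, ΔL, ΔJ).
(b)–(e): forbidden (parity).
(c)–(d): allowed.
(c)–(e): forbidden (ΔL, ΔJ).
(d)–(e): forbidden (parity, ΔL, ΔJ).
Allowed pairs: 3 of 10.

3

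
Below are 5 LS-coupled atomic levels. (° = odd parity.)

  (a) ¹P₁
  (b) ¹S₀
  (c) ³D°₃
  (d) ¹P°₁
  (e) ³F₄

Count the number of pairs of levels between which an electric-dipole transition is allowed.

(a)–(b): forbidden (parity).
(a)–(c): forbidden (ΔS, ΔJ).
(a)–(d): allowed.
(a)–(e): forbidden (parity, ΔS, ΔL, ΔJ).
(b)–(c): forbidden (ΔS, ΔL, ΔJ).
(b)–(d): allowed.
(b)–(e): forbidden (parity, ΔS, ΔL, ΔJ).
(c)–(d): forbidden (parity, ΔS, ΔJ).
(c)–(e): allowed.
(d)–(e): forbidden (ΔS, ΔL, ΔJ).
Allowed pairs: 3 of 10.

3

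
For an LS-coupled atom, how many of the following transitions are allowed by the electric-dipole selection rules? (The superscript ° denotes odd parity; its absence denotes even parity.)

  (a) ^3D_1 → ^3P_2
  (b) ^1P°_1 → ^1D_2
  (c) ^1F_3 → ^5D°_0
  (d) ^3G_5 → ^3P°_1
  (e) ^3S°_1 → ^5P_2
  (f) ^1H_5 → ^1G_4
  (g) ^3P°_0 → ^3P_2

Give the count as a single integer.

1

(a) forbidden (parity fails)
(b) allowed
(c) forbidden (ΔS, ΔJ fail)
(d) forbidden (ΔL, ΔJ fail)
(e) forbidden (ΔS fails)
(f) forbidden (parity fails)
(g) forbidden (ΔJ fails)
Total allowed: 1 of 7.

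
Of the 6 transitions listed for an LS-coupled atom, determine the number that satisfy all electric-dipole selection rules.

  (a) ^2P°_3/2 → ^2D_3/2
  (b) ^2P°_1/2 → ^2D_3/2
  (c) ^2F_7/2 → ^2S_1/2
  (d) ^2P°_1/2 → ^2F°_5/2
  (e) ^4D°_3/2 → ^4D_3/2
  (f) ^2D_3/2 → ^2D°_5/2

4

(a) allowed
(b) allowed
(c) forbidden (parity, ΔL, ΔJ fail)
(d) forbidden (parity, ΔL, ΔJ fail)
(e) allowed
(f) allowed
Total allowed: 4 of 6.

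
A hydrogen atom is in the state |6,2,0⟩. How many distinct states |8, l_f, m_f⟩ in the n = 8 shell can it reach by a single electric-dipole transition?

6

E1 requires Δl = ±1, so l_f ∈ {1, 3}; with 0 ≤ l_f ≤ n_f−1 = 7, the allowed l_f values are {1, 3}.
For l_f = 1: m_f ∈ {m_i−1, m_i, m_i+1} ∩ [−1, 1] = {-1, 0, 1} → 3 states.
For l_f = 3: m_f ∈ {m_i−1, m_i, m_i+1} ∩ [−3, 3] = {-1, 0, 1} → 3 states.
Total: 6.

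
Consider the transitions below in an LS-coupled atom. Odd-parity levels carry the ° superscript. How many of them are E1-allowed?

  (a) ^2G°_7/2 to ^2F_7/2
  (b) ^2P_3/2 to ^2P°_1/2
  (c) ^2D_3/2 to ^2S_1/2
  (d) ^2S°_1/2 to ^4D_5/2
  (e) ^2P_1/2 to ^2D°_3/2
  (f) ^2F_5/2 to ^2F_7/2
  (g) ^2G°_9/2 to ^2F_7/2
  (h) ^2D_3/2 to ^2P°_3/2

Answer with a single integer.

(a) allowed
(b) allowed
(c) forbidden (parity, ΔL fail)
(d) forbidden (ΔS, ΔL, ΔJ fail)
(e) allowed
(f) forbidden (parity fails)
(g) allowed
(h) allowed
Total allowed: 5 of 8.

5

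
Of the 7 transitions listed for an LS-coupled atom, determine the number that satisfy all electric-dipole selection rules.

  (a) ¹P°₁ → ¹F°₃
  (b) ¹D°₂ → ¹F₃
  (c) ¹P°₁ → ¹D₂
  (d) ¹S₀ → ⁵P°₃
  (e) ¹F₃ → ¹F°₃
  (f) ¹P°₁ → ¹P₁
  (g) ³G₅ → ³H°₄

(a) forbidden (parity, ΔL, ΔJ fail)
(b) allowed
(c) allowed
(d) forbidden (ΔS, ΔJ fail)
(e) allowed
(f) allowed
(g) allowed
Total allowed: 5 of 7.

5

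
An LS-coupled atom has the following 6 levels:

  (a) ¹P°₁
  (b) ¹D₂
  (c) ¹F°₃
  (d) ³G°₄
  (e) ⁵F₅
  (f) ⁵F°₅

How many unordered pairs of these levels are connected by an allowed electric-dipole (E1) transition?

3

(a)–(b): allowed.
(a)–(c): forbidden (parity, ΔL, ΔJ).
(a)–(d): forbidden (parity, ΔS, ΔL, ΔJ).
(a)–(e): forbidden (ΔS, ΔL, ΔJ).
(a)–(f): forbidden (parity, ΔS, ΔL, ΔJ).
(b)–(c): allowed.
(b)–(d): forbidden (ΔS, ΔL, ΔJ).
(b)–(e): forbidden (parity, ΔS, ΔJ).
(b)–(f): forbidden (ΔS, ΔJ).
(c)–(d): forbidden (parity, ΔS).
(c)–(e): forbidden (ΔS, ΔJ).
(c)–(f): forbidden (parity, ΔS, ΔJ).
(d)–(e): forbidden (ΔS).
(d)–(f): forbidden (parity, ΔS).
(e)–(f): allowed.
Allowed pairs: 3 of 15.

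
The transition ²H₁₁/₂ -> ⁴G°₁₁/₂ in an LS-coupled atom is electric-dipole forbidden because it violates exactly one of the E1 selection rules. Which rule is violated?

the ΔS = 0 rule

Reading off the term symbols: S 1/2→3/2, L 5→4, J 11/2→11/2, parity even→odd.
ΔJ = 0, ±1 (not J=0↔0): J: 11/2 → 11/2, ΔJ = +0 — satisfied.
ΔS = 0: S: 1/2 → 3/2 — violated.
Parity must change: even → odd — satisfied.
ΔL = 0, ±1 (not L=0↔0): L: 5 → 4, ΔL = -1 — satisfied.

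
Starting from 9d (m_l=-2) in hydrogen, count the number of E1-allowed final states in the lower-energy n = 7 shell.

E1 requires Δl = ±1, so l_f ∈ {1, 3}; with 0 ≤ l_f ≤ n_f−1 = 6, the allowed l_f values are {1, 3}.
For l_f = 1: m_f ∈ {m_i−1, m_i, m_i+1} ∩ [−1, 1] = {-1} → 1 state.
For l_f = 3: m_f ∈ {m_i−1, m_i, m_i+1} ∩ [−3, 3] = {-3, -2, -1} → 3 states.
Total: 4.

4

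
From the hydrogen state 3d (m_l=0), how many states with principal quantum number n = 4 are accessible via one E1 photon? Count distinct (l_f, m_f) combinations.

E1 requires Δl = ±1, so l_f ∈ {1, 3}; with 0 ≤ l_f ≤ n_f−1 = 3, the allowed l_f values are {1, 3}.
For l_f = 1: m_f ∈ {m_i−1, m_i, m_i+1} ∩ [−1, 1] = {-1, 0, 1} → 3 states.
For l_f = 3: m_f ∈ {m_i−1, m_i, m_i+1} ∩ [−3, 3] = {-1, 0, 1} → 3 states.
Total: 6.

6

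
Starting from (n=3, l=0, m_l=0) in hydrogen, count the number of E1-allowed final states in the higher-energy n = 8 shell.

3

E1 requires Δl = ±1, so l_f ∈ {-1, 1}; with 0 ≤ l_f ≤ n_f−1 = 7, the allowed l_f values are {1}.
For l_f = 1: m_f ∈ {m_i−1, m_i, m_i+1} ∩ [−1, 1] = {-1, 0, 1} → 3 states.
Total: 3.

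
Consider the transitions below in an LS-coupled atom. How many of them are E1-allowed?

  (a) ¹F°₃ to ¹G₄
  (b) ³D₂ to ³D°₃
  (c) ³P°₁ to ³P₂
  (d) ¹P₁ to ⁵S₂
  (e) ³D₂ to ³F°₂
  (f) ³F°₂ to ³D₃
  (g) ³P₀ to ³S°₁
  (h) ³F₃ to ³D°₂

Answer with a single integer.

7

(a) allowed
(b) allowed
(c) allowed
(d) forbidden (parity, ΔS fail)
(e) allowed
(f) allowed
(g) allowed
(h) allowed
Total allowed: 7 of 8.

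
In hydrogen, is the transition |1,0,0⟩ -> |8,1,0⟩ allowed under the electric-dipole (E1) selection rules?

allowed

Initial l = 0, final l = 1, so Δl = +1. E1 requires Δl = ±1: passes.
Δm_l = 0 − (0) = +0. E1 requires Δm_l = 0, ±1: passes.
All E1 selection rules are satisfied.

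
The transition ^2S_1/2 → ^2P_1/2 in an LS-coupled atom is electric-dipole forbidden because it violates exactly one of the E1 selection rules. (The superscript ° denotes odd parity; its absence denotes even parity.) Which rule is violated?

parity

Reading off the term symbols: S 1/2→1/2, L 0→1, J 1/2→1/2, parity even→even.
Parity must change: even → even — fails.
ΔS = 0: S: 1/2 → 1/2 — passes.
ΔL = 0, ±1 (not L=0↔0): L: 0 → 1, ΔL = +1 — passes.
ΔJ = 0, ±1 (not J=0↔0): J: 1/2 → 1/2, ΔJ = +0 — passes.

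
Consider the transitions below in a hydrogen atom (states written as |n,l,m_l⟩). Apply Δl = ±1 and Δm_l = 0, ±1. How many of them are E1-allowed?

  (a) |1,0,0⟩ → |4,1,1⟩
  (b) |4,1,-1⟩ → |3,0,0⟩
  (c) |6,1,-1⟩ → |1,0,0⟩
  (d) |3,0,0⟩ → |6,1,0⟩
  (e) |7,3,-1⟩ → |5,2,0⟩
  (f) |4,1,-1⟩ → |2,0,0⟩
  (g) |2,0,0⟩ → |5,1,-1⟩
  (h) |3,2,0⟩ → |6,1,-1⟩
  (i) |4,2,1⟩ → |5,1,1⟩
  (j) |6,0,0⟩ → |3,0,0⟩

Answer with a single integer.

(a) allowed
(b) allowed
(c) allowed
(d) allowed
(e) allowed
(f) allowed
(g) allowed
(h) allowed
(i) allowed
(j) forbidden — Δl = +0 (E1 requires Δl = ±1)
Total allowed: 9 of 10.

9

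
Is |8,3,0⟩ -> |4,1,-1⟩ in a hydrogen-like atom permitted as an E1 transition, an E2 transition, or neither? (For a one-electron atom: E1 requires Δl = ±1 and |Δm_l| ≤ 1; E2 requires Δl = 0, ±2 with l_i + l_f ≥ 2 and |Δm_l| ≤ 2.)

Δl = 1 − 3 = -2; l_i + l_f = 4.
Δm_l = -1.
E1 (Δl = ±1, |Δm_l| ≤ 1): not satisfied.
E2 (Δl = 0,±2, l_i+l_f ≥ 2, |Δm_l| ≤ 2): satisfied.

E2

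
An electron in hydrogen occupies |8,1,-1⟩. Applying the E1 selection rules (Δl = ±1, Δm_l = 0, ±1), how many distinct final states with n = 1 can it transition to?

E1 requires Δl = ±1, so l_f ∈ {0, 2}; with 0 ≤ l_f ≤ n_f−1 = 0, the allowed l_f values are {0}.
For l_f = 0: m_f ∈ {m_i−1, m_i, m_i+1} ∩ [−0, 0] = {0} → 1 state.
Total: 1.

1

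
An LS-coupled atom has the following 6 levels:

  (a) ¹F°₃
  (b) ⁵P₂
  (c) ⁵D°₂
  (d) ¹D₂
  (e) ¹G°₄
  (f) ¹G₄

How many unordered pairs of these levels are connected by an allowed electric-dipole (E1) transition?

4

(a)–(b): forbidden (ΔS, ΔL).
(a)–(c): forbidden (parity, ΔS).
(a)–(d): allowed.
(a)–(e): forbidden (parity).
(a)–(f): allowed.
(b)–(c): allowed.
(b)–(d): forbidden (parity, ΔS).
(b)–(e): forbidden (ΔS, ΔL, ΔJ).
(b)–(f): forbidden (parity, ΔS, ΔL, ΔJ).
(c)–(d): forbidden (ΔS).
(c)–(e): forbidden (parity, ΔS, ΔL, ΔJ).
(c)–(f): forbidden (ΔS, ΔL, ΔJ).
(d)–(e): forbidden (ΔL, ΔJ).
(d)–(f): forbidden (parity, ΔL, ΔJ).
(e)–(f): allowed.
Allowed pairs: 4 of 15.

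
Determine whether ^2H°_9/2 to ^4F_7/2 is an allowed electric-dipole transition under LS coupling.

Initial level: S=1/2, L=5, J=9/2, parity odd. Final level: S=3/2, L=3, J=7/2, parity even.
ΔJ = 0, ±1 (not J=0↔0): J: 9/2 → 7/2, ΔJ = -1 — satisfied.
ΔS = 0: S: 1/2 → 3/2 — violated.
Parity must change: odd → even — satisfied.
ΔL = 0, ±1 (not L=0↔0): L: 5 → 3, ΔL = -2 — violated.
Rule(s) violated: ΔS, ΔL.

forbidden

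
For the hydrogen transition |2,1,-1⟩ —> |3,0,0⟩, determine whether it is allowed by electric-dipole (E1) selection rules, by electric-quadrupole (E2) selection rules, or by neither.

E1

Δl = 0 − 1 = -1; l_i + l_f = 1.
Δm_l = +1.
E1 (Δl = ±1, |Δm_l| ≤ 1): satisfied.
E2 (Δl = 0,±2, l_i+l_f ≥ 2, |Δm_l| ≤ 2): not satisfied.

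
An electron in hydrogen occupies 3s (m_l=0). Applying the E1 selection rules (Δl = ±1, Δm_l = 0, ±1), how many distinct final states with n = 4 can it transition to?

3

E1 requires Δl = ±1, so l_f ∈ {-1, 1}; with 0 ≤ l_f ≤ n_f−1 = 3, the allowed l_f values are {1}.
For l_f = 1: m_f ∈ {m_i−1, m_i, m_i+1} ∩ [−1, 1] = {-1, 0, 1} → 3 states.
Total: 3.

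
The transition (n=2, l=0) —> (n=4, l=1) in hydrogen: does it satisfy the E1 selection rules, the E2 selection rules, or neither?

Δl = 1 − 0 = +1; l_i + l_f = 1.
E1 (Δl = ±1): satisfied.
E2 (Δl = 0,±2, l_i+l_f ≥ 2): not satisfied.

E1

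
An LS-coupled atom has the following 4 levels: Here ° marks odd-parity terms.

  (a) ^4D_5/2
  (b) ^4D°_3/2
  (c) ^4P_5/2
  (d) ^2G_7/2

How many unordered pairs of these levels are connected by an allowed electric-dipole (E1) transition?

(a)–(b): allowed.
(a)–(c): forbidden (parity).
(a)–(d): forbidden (parity, ΔS, ΔL).
(b)–(c): allowed.
(b)–(d): forbidden (ΔS, ΔL, ΔJ).
(c)–(d): forbidden (parity, ΔS, ΔL).
Allowed pairs: 2 of 6.

2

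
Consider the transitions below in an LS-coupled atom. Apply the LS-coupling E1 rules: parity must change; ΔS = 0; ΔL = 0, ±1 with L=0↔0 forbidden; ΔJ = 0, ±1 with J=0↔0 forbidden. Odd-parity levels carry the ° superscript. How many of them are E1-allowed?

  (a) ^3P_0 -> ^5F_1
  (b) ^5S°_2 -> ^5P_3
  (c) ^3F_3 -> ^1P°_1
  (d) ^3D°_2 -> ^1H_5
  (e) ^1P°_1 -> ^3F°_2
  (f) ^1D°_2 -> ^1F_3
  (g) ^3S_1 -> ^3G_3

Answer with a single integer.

2

(a) forbidden (parity, ΔS, ΔL fail)
(b) allowed
(c) forbidden (ΔS, ΔL, ΔJ fail)
(d) forbidden (ΔS, ΔL, ΔJ fail)
(e) forbidden (parity, ΔS, ΔL fail)
(f) allowed
(g) forbidden (parity, ΔL, ΔJ fail)
Total allowed: 2 of 7.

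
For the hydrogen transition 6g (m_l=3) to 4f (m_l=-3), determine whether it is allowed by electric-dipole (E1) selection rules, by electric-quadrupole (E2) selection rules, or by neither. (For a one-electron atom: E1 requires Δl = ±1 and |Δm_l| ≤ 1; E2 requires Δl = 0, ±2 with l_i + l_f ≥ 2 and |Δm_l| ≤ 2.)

Δl = 3 − 4 = -1; l_i + l_f = 7.
Δm_l = -6.
E1 (Δl = ±1, |Δm_l| ≤ 1): not satisfied.
E2 (Δl = 0,±2, l_i+l_f ≥ 2, |Δm_l| ≤ 2): not satisfied.

neither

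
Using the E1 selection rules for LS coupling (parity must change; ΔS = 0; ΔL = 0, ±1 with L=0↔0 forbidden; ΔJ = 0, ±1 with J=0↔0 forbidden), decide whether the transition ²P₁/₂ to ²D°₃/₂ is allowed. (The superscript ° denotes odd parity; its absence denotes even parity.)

allowed

Initial level: S=1/2, L=1, J=1/2, parity even. Final level: S=1/2, L=2, J=3/2, parity odd.
ΔL = 0, ±1 (not L=0↔0): L: 1 → 2, ΔL = +1 — ok.
Parity must change: even → odd — ok.
ΔJ = 0, ±1 (not J=0↔0): J: 1/2 → 3/2, ΔJ = +1 — ok.
ΔS = 0: S: 1/2 → 1/2 — ok.
All four E1 rules are satisfied.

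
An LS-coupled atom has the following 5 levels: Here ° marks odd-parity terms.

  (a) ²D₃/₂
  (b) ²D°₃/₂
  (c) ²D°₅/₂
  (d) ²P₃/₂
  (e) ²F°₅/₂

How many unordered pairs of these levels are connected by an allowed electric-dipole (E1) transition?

5

(a)–(b): allowed.
(a)–(c): allowed.
(a)–(d): forbidden (parity).
(a)–(e): allowed.
(b)–(c): forbidden (parity).
(b)–(d): allowed.
(b)–(e): forbidden (parity).
(c)–(d): allowed.
(c)–(e): forbidden (parity).
(d)–(e): forbidden (ΔL).
Allowed pairs: 5 of 10.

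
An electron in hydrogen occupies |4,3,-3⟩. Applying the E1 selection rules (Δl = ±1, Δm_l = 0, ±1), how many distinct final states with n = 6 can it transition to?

4

E1 requires Δl = ±1, so l_f ∈ {2, 4}; with 0 ≤ l_f ≤ n_f−1 = 5, the allowed l_f values are {2, 4}.
For l_f = 2: m_f ∈ {m_i−1, m_i, m_i+1} ∩ [−2, 2] = {-2} → 1 state.
For l_f = 4: m_f ∈ {m_i−1, m_i, m_i+1} ∩ [−4, 4] = {-4, -3, -2} → 3 states.
Total: 4.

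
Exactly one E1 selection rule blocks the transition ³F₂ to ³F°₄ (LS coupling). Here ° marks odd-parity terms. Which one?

Parity must change: even → odd — ✓.
ΔS = 0: S: 1 → 1 — ✓.
ΔL = 0, ±1 (not L=0↔0): L: 3 → 3, ΔL = +0 — ✓.
ΔJ = 0, ±1 (not J=0↔0): J: 2 → 4, ΔJ = +2 — ✗.

the ΔJ = 0, ±1 rule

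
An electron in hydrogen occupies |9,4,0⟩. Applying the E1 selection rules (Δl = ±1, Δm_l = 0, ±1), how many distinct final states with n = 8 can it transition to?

E1 requires Δl = ±1, so l_f ∈ {3, 5}; with 0 ≤ l_f ≤ n_f−1 = 7, the allowed l_f values are {3, 5}.
For l_f = 3: m_f ∈ {m_i−1, m_i, m_i+1} ∩ [−3, 3] = {-1, 0, 1} → 3 states.
For l_f = 5: m_f ∈ {m_i−1, m_i, m_i+1} ∩ [−5, 5] = {-1, 0, 1} → 3 states.
Total: 6.

6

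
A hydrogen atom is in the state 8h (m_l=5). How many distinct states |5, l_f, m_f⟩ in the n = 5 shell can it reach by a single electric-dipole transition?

1

E1 requires Δl = ±1, so l_f ∈ {4, 6}; with 0 ≤ l_f ≤ n_f−1 = 4, the allowed l_f values are {4}.
For l_f = 4: m_f ∈ {m_i−1, m_i, m_i+1} ∩ [−4, 4] = {4} → 1 state.
Total: 1.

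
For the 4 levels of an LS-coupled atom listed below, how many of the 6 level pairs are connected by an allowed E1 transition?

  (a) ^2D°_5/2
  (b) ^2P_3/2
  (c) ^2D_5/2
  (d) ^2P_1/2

2

(a)–(b): allowed.
(a)–(c): allowed.
(a)–(d): forbidden (ΔJ).
(b)–(c): forbidden (parity).
(b)–(d): forbidden (parity).
(c)–(d): forbidden (parity, ΔJ).
Allowed pairs: 2 of 6.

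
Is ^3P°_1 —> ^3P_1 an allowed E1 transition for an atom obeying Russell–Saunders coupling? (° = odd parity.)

ΔJ = 0, ±1 (not J=0↔0): J: 1 → 1, ΔJ = +0 — ✓.
ΔS = 0: S: 1 → 1 — ✓.
ΔL = 0, ±1 (not L=0↔0): L: 1 → 1, ΔL = +0 — ✓.
Parity must change: odd → even — ✓.
All four E1 rules are satisfied.

allowed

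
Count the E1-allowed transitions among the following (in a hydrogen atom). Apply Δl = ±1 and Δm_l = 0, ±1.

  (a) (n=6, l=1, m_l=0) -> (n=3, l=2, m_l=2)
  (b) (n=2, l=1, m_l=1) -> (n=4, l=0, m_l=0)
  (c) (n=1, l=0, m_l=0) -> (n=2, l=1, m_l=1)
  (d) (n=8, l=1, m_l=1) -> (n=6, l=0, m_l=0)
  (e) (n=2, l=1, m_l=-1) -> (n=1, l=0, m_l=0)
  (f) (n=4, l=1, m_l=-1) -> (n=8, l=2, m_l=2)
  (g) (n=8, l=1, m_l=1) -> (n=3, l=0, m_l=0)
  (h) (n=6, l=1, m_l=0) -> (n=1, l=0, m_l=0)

6

(a) forbidden — Δm_l = +2 (E1 requires Δm_l = 0, ±1)
(b) allowed
(c) allowed
(d) allowed
(e) allowed
(f) forbidden — Δm_l = +3 (E1 requires Δm_l = 0, ±1)
(g) allowed
(h) allowed
Total allowed: 6 of 8.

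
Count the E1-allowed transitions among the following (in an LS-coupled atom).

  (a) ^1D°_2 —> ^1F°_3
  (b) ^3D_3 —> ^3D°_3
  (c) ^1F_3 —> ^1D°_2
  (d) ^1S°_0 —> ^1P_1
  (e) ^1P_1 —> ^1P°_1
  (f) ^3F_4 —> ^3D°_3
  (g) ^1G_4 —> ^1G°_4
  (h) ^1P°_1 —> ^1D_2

7

(a) forbidden (parity fails)
(b) allowed
(c) allowed
(d) allowed
(e) allowed
(f) allowed
(g) allowed
(h) allowed
Total allowed: 7 of 8.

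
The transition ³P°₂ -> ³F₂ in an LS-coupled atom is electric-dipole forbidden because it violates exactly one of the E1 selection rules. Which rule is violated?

the ΔL = 0, ±1 rule

Initial level: S=1, L=1, J=2, parity odd. Final level: S=1, L=3, J=2, parity even.
Parity must change: odd → even — satisfied.
ΔS = 0: S: 1 → 1 — satisfied.
ΔL = 0, ±1 (not L=0↔0): L: 1 → 3, ΔL = +2 — violated.
ΔJ = 0, ±1 (not J=0↔0): J: 2 → 2, ΔJ = +0 — satisfied.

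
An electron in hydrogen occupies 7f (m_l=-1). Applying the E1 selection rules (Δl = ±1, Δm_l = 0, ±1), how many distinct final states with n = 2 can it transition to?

E1 requires l_f ∈ {2, 4}, but neither lies in [0, 1], so no final state is reachable.
Total: 0.

0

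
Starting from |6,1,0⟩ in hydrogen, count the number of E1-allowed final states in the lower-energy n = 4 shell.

E1 requires Δl = ±1, so l_f ∈ {0, 2}; with 0 ≤ l_f ≤ n_f−1 = 3, the allowed l_f values are {0, 2}.
For l_f = 0: m_f ∈ {m_i−1, m_i, m_i+1} ∩ [−0, 0] = {0} → 1 state.
For l_f = 2: m_f ∈ {m_i−1, m_i, m_i+1} ∩ [−2, 2] = {-1, 0, 1} → 3 states.
Total: 4.

4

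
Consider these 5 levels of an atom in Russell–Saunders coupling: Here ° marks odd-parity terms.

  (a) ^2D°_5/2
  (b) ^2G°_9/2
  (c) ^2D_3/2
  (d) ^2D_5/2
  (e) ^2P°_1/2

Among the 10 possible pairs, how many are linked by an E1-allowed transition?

3

(a)–(b): forbidden (parity, ΔL, ΔJ).
(a)–(c): allowed.
(a)–(d): allowed.
(a)–(e): forbidden (parity, ΔJ).
(b)–(c): forbidden (ΔL, ΔJ).
(b)–(d): forbidden (ΔL, ΔJ).
(b)–(e): forbidden (parity, ΔL, ΔJ).
(c)–(d): forbidden (parity).
(c)–(e): allowed.
(d)–(e): forbidden (ΔJ).
Allowed pairs: 3 of 10.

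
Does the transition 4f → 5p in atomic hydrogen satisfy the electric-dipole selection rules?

forbidden

Initial l = 3, final l = 1, so Δl = -2. E1 requires Δl = ±1: violated.
The transition is electric-dipole forbidden.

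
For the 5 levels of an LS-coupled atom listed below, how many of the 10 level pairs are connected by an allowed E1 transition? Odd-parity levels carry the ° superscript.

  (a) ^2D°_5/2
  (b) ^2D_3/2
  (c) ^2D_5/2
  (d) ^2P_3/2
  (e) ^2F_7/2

(a)–(b): allowed.
(a)–(c): allowed.
(a)–(d): allowed.
(a)–(e): allowed.
(b)–(c): forbidden (parity).
(b)–(d): forbidden (parity).
(b)–(e): forbidden (parity, ΔJ).
(c)–(d): forbidden (parity).
(c)–(e): forbidden (parity).
(d)–(e): forbidden (parity, ΔL, ΔJ).
Allowed pairs: 4 of 10.

4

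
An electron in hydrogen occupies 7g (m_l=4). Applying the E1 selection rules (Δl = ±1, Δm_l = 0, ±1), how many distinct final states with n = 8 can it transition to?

E1 requires Δl = ±1, so l_f ∈ {3, 5}; with 0 ≤ l_f ≤ n_f−1 = 7, the allowed l_f values are {3, 5}.
For l_f = 3: m_f ∈ {m_i−1, m_i, m_i+1} ∩ [−3, 3] = {3} → 1 state.
For l_f = 5: m_f ∈ {m_i−1, m_i, m_i+1} ∩ [−5, 5] = {3, 4, 5} → 3 states.
Total: 4.

4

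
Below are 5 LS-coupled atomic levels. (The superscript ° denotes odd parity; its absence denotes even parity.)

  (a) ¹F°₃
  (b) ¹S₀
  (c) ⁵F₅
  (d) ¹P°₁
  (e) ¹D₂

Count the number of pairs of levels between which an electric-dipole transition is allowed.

(a)–(b): forbidden (ΔL, ΔJ).
(a)–(c): forbidden (ΔS, ΔJ).
(a)–(d): forbidden (parity, ΔL, ΔJ).
(a)–(e): allowed.
(b)–(c): forbidden (parity, ΔS, ΔL, ΔJ).
(b)–(d): allowed.
(b)–(e): forbidden (parity, ΔL, ΔJ).
(c)–(d): forbidden (ΔS, ΔL, ΔJ).
(c)–(e): forbidden (parity, ΔS, ΔJ).
(d)–(e): allowed.
Allowed pairs: 3 of 10.

3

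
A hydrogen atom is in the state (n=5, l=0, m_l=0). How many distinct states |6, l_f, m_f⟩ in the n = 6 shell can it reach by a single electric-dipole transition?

3

E1 requires Δl = ±1, so l_f ∈ {-1, 1}; with 0 ≤ l_f ≤ n_f−1 = 5, the allowed l_f values are {1}.
For l_f = 1: m_f ∈ {m_i−1, m_i, m_i+1} ∩ [−1, 1] = {-1, 0, 1} → 3 states.
Total: 3.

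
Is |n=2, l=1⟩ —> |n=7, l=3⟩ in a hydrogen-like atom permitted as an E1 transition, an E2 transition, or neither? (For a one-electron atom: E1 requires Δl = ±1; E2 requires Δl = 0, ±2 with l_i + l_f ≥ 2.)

E2

Δl = 3 − 1 = +2; l_i + l_f = 4.
E1 (Δl = ±1): not satisfied.
E2 (Δl = 0,±2, l_i+l_f ≥ 2): satisfied.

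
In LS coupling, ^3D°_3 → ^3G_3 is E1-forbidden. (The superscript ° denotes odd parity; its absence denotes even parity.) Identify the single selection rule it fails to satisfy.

Parity must change: odd → even — ok.
ΔS = 0: S: 1 → 1 — ok.
ΔL = 0, ±1 (not L=0↔0): L: 2 → 4, ΔL = +2 — fails.
ΔJ = 0, ±1 (not J=0↔0): J: 3 → 3, ΔJ = +0 — ok.

the ΔL = 0, ±1 rule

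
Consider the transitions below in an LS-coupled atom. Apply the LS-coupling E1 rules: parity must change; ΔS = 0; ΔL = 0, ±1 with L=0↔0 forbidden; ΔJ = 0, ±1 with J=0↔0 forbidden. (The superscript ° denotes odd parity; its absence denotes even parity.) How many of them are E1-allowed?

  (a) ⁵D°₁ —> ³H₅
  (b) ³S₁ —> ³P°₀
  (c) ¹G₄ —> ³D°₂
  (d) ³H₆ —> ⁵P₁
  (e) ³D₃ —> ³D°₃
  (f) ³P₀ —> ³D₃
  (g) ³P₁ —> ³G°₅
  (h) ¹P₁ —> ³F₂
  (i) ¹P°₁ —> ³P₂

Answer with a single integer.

(a) forbidden (ΔS, ΔL, ΔJ fail)
(b) allowed
(c) forbidden (ΔS, ΔL, ΔJ fail)
(d) forbidden (parity, ΔS, ΔL, ΔJ fail)
(e) allowed
(f) forbidden (parity, ΔJ fail)
(g) forbidden (ΔL, ΔJ fail)
(h) forbidden (parity, ΔS, ΔL fail)
(i) forbidden (ΔS fails)
Total allowed: 2 of 9.

2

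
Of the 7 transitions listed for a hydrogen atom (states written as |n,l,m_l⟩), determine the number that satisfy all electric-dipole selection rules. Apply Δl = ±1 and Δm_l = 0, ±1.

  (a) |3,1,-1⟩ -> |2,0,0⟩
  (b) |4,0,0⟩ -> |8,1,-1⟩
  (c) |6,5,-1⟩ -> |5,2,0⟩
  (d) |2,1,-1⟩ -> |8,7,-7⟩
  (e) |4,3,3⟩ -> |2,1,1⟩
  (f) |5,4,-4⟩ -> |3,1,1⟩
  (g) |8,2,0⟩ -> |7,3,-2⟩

(a) allowed
(b) allowed
(c) forbidden — Δl = -3 (E1 requires Δl = ±1)
(d) forbidden — Δl = +6 (E1 requires Δl = ±1); Δm_l = -6 (E1 requires Δm_l = 0, ±1)
(e) forbidden — Δl = -2 (E1 requires Δl = ±1); Δm_l = -2 (E1 requires Δm_l = 0, ±1)
(f) forbidden — Δl = -3 (E1 requires Δl = ±1); Δm_l = +5 (E1 requires Δm_l = 0, ±1)
(g) forbidden — Δm_l = -2 (E1 requires Δm_l = 0, ±1)
Total allowed: 2 of 7.

2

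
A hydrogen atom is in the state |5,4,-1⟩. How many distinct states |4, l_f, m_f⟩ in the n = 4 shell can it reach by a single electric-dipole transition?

3

E1 requires Δl = ±1, so l_f ∈ {3, 5}; with 0 ≤ l_f ≤ n_f−1 = 3, the allowed l_f values are {3}.
For l_f = 3: m_f ∈ {m_i−1, m_i, m_i+1} ∩ [−3, 3] = {-2, -1, 0} → 3 states.
Total: 3.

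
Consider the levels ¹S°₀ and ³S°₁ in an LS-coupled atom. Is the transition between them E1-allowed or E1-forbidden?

Parity must change: odd → odd — ✗.
ΔS = 0: S: 0 → 1 — ✗.
ΔL = 0, ±1 (not L=0↔0): L: 0 → 0, ΔL = +0 — ✗.
ΔJ = 0, ±1 (not J=0↔0): J: 0 → 1, ΔJ = +1 — ✓.
Rule(s) violated: parity, ΔS, ΔL.

forbidden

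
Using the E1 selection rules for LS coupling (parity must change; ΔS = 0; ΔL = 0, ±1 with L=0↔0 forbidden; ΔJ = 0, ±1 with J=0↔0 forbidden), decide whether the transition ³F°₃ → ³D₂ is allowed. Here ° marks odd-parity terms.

Reading off the term symbols: S 1→1, L 3→2, J 3→2, parity odd→even.
Parity must change: odd → even — passes.
ΔS = 0: S: 1 → 1 — passes.
ΔL = 0, ±1 (not L=0↔0): L: 3 → 2, ΔL = -1 — passes.
ΔJ = 0, ±1 (not J=0↔0): J: 3 → 2, ΔJ = -1 — passes.
All four E1 rules are satisfied.

allowed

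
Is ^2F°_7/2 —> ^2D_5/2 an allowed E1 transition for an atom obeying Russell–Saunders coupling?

Initial level: S=1/2, L=3, J=7/2, parity odd. Final level: S=1/2, L=2, J=5/2, parity even.
ΔL = 0, ±1 (not L=0↔0): L: 3 → 2, ΔL = -1 — ✓.
ΔS = 0: S: 1/2 → 1/2 — ✓.
Parity must change: odd → even — ✓.
ΔJ = 0, ±1 (not J=0↔0): J: 7/2 → 5/2, ΔJ = -1 — ✓.
All four E1 rules are satisfied.

allowed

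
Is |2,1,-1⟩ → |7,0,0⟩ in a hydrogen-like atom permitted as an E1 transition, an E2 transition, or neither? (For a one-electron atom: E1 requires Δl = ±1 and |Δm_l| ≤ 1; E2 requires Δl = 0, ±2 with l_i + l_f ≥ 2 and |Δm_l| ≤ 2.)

E1

Δl = 0 − 1 = -1; l_i + l_f = 1.
Δm_l = +1.
E1 (Δl = ±1, |Δm_l| ≤ 1): satisfied.
E2 (Δl = 0,±2, l_i+l_f ≥ 2, |Δm_l| ≤ 2): not satisfied.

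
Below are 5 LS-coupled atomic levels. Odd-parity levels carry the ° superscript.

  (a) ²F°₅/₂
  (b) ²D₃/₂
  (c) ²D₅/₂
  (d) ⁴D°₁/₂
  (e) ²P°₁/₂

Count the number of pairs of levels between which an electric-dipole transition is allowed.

3

(a)–(b): allowed.
(a)–(c): allowed.
(a)–(d): forbidden (parity, ΔS, ΔJ).
(a)–(e): forbidden (parity, ΔL, ΔJ).
(b)–(c): forbidden (parity).
(b)–(d): forbidden (ΔS).
(b)–(e): allowed.
(c)–(d): forbidden (ΔS, ΔJ).
(c)–(e): forbidden (ΔJ).
(d)–(e): forbidden (parity, ΔS).
Allowed pairs: 3 of 10.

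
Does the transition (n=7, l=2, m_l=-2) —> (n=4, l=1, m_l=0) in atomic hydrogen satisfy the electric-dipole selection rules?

forbidden

Δl = 1 − 2 = -1; the E1 rule Δl = ±1 is ✓.
Δm_l = 0 − (-2) = +2. E1 requires Δm_l = 0, ±1: ✗.
The transition is electric-dipole forbidden.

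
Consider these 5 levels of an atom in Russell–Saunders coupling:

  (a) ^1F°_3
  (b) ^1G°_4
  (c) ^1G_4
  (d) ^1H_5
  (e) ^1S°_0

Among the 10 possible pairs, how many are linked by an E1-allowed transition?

3

(a)–(b): forbidden (parity).
(a)–(c): allowed.
(a)–(d): forbidden (ΔL, ΔJ).
(a)–(e): forbidden (parity, ΔL, ΔJ).
(b)–(c): allowed.
(b)–(d): allowed.
(b)–(e): forbidden (parity, ΔL, ΔJ).
(c)–(d): forbidden (parity).
(c)–(e): forbidden (ΔL, ΔJ).
(d)–(e): forbidden (ΔL, ΔJ).
Allowed pairs: 3 of 10.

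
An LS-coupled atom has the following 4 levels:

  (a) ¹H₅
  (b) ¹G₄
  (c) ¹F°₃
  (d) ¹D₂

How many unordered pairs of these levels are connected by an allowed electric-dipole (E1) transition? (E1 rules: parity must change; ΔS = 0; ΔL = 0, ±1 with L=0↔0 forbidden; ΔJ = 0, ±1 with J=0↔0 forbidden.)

(a)–(b): forbidden (parity).
(a)–(c): forbidden (ΔL, ΔJ).
(a)–(d): forbidden (parity, ΔL, ΔJ).
(b)–(c): allowed.
(b)–(d): forbidden (parity, ΔL, ΔJ).
(c)–(d): allowed.
Allowed pairs: 2 of 6.

2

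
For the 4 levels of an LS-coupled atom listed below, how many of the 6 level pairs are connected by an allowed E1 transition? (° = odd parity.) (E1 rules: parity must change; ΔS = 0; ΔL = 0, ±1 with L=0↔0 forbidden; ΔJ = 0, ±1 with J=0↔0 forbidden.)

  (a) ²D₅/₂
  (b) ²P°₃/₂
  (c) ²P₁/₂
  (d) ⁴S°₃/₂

(a)–(b): allowed.
(a)–(c): forbidden (parity, ΔJ).
(a)–(d): forbidden (ΔS, ΔL).
(b)–(c): allowed.
(b)–(d): forbidden (parity, ΔS).
(c)–(d): forbidden (ΔS).
Allowed pairs: 2 of 6.

2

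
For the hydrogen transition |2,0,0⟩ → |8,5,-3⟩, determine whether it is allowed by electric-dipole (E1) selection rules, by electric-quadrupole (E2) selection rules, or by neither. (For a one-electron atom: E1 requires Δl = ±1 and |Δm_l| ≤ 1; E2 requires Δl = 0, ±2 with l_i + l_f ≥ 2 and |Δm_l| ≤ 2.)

Δl = 5 − 0 = +5; l_i + l_f = 5.
Δm_l = -3.
E1 (Δl = ±1, |Δm_l| ≤ 1): not satisfied.
E2 (Δl = 0,±2, l_i+l_f ≥ 2, |Δm_l| ≤ 2): not satisfied.

neither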